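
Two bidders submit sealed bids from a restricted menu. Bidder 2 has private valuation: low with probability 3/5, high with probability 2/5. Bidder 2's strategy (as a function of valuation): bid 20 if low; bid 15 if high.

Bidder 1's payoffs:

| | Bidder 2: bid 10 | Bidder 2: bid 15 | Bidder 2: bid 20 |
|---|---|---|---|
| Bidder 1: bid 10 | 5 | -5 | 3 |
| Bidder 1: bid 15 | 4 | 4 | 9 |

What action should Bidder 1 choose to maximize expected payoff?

bid 15

E[bid 10] = 3/5·(3) + 2/5·(-5) = -1/5
E[bid 15] = 3/5·(9) + 2/5·(4) = 7
Best response: bid 15 (7 is the largest).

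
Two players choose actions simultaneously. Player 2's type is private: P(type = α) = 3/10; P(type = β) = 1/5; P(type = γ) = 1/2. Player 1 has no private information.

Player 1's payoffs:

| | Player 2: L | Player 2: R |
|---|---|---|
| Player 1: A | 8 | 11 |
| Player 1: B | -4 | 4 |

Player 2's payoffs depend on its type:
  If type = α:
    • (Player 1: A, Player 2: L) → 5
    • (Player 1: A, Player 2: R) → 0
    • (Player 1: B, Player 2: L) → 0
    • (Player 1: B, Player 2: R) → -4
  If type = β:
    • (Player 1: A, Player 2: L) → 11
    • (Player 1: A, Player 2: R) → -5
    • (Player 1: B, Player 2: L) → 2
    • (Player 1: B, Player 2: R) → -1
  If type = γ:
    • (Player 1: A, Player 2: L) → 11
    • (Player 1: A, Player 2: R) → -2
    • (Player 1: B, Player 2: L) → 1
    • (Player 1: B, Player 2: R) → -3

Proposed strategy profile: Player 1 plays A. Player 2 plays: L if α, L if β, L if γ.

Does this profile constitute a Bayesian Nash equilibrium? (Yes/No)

Yes

A profile is a BNE iff every type of every player is best-responding given beliefs about the other side.
Player 1 plays A: E[A] = 3/10·(8) + 1/5·(8) + 1/2·(8) = 8; E[B] = -4. Best-responding. ✓
Player 2 (type α), facing A: L gives 5, R gives 0. Proposed L is best. ✓
Player 2 (type β), facing A: L gives 11, R gives -5. Proposed L is best. ✓
Player 2 (type γ), facing A: L gives 11, R gives -2. Proposed L is best. ✓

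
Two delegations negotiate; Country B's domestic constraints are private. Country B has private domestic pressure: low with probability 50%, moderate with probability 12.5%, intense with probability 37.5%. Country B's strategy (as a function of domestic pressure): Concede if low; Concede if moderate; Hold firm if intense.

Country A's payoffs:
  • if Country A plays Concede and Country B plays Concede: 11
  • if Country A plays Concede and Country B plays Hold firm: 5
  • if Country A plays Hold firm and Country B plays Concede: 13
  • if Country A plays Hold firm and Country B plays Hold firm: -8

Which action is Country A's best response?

Compute Country A's expected payoff for each action, taking the expectation over Country B's type.
E[Concede] = 0.5·(11) + 0.125·(11) + 0.375·(5) = 8.75
E[Hold firm] = 0.5·(13) + 0.125·(13) + 0.375·(-8) = 5.125
Best response: Concede (8.75 is the largest).

Concede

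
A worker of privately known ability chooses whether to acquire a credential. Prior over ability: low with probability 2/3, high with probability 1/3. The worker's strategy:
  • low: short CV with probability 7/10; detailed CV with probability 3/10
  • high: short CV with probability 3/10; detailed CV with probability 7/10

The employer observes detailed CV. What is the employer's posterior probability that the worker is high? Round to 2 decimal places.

P(detailed CV) = (2/3)·(3/10) + (1/3)·(7/10) = 13/30
P(high | detailed CV) = ((1/3)·(7/10)) / (13/30) = (7/30) / (13/30) = 7/13

0.54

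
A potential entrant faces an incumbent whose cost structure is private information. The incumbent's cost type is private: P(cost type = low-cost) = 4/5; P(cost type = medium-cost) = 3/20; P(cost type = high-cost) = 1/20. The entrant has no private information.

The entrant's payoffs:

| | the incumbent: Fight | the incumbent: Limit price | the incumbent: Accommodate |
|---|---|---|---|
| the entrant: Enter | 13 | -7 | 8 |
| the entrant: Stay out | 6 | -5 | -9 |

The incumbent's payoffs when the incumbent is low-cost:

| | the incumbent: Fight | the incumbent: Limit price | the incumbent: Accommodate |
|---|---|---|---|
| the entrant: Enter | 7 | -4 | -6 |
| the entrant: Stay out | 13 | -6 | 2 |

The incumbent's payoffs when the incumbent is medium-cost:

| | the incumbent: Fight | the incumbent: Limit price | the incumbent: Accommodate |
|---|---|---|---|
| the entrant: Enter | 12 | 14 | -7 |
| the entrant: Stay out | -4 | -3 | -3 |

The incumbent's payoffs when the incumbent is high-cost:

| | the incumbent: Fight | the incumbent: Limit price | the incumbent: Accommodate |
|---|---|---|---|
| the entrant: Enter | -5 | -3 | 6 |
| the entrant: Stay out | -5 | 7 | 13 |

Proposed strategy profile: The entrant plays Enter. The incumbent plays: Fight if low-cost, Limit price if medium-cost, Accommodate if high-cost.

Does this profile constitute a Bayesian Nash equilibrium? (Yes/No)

Yes

The entrant plays Enter: E[Enter] = 4/5·(13) + 3/20·(-7) + 1/20·(8) = 39/4; E[Stay out] = 18/5. Best-responding. ✓
The incumbent (cost type low-cost), facing Enter: Fight gives 7, Limit price gives -4, Accommodate gives -6. Proposed Fight is best. ✓
The incumbent (cost type medium-cost), facing Enter: Fight gives 12, Limit price gives 14, Accommodate gives -7. Proposed Limit price is best. ✓
The incumbent (cost type high-cost), facing Enter: Fight gives -5, Limit price gives -3, Accommodate gives 6. Proposed Accommodate is best. ✓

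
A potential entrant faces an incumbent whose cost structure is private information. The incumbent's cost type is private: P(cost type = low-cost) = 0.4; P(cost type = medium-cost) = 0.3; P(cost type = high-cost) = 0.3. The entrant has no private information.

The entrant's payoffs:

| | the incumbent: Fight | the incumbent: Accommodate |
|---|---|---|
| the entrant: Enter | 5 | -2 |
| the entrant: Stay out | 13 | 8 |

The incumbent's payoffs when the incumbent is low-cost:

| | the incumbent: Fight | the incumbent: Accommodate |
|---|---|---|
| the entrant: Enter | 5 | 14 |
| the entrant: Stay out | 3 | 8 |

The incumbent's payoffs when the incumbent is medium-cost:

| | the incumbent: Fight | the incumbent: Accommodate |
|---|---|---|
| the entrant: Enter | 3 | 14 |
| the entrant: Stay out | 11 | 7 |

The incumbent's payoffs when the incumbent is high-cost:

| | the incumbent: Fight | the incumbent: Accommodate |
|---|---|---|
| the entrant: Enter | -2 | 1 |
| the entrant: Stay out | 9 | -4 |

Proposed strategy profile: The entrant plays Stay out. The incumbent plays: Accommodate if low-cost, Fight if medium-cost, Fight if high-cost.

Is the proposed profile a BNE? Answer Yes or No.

A profile is a BNE iff every type of every player is best-responding given beliefs about the other side.
The entrant plays Stay out: E[Stay out] = 0.4·(8) + 0.3·(13) + 0.3·(13) = 11; E[Enter] = 2.2. Best-responding. ✓
The incumbent (cost type low-cost), facing Stay out: Fight gives 3, Accommodate gives 8. Proposed Accommodate is best. ✓
The incumbent (cost type medium-cost), facing Stay out: Fight gives 11, Accommodate gives 7. Proposed Fight is best. ✓
The incumbent (cost type high-cost), facing Stay out: Fight gives 9, Accommodate gives -4. Proposed Fight is best. ✓

Yes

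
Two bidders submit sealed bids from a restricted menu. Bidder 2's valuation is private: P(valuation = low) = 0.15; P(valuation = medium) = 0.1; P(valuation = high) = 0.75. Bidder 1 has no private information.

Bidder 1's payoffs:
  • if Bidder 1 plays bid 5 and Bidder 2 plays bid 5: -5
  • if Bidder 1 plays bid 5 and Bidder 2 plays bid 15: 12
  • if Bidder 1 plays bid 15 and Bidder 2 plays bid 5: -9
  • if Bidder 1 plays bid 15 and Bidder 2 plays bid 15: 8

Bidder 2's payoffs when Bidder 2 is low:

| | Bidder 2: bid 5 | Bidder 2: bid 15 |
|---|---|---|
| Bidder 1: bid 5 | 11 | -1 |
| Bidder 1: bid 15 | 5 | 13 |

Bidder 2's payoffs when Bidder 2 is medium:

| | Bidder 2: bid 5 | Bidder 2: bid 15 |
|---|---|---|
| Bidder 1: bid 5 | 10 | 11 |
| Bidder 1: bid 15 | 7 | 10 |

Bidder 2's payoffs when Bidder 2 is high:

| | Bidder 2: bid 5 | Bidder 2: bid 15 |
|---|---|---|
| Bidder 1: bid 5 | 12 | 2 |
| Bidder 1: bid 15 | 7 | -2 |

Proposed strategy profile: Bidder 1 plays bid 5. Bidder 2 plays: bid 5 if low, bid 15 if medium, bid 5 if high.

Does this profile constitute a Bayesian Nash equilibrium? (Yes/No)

Yes

Bidder 1 plays bid 5: E[bid 5] = 0.15·(-5) + 0.1·(12) + 0.75·(-5) = -3.3; E[bid 15] = -7.3. Best-responding. ✓
Bidder 2 (valuation low), facing bid 5: bid 5 gives 11, bid 15 gives -1. Proposed bid 5 is best. ✓
Bidder 2 (valuation medium), facing bid 5: bid 5 gives 10, bid 15 gives 11. Proposed bid 15 is best. ✓
Bidder 2 (valuation high), facing bid 5: bid 5 gives 12, bid 15 gives 2. Proposed bid 5 is best. ✓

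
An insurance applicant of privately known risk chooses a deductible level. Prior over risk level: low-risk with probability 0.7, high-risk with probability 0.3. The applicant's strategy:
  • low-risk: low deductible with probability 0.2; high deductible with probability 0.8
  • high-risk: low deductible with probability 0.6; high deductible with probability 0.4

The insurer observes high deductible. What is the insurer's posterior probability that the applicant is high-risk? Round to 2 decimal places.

0.18

P(high deductible) = 0.7·0.8 + 0.3·0.4 = 0.68
P(high-risk | high deductible) = (0.3·0.4) / 0.68 = 0.12 / 0.68 = 0.176471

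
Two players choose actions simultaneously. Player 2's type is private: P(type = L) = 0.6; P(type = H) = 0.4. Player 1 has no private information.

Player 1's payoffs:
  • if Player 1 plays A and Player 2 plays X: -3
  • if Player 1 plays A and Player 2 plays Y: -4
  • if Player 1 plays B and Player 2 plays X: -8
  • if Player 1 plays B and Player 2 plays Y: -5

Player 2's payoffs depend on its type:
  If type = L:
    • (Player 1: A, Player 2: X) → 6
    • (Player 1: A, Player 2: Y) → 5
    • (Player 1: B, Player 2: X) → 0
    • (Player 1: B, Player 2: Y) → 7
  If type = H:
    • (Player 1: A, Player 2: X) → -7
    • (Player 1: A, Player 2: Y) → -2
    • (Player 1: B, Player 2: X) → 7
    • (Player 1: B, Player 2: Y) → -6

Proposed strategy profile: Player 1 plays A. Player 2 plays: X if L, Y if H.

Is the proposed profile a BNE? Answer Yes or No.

Player 1 plays A: E[A] = 0.6·(-3) + 0.4·(-4) = -3.4; E[B] = -6.8. Best-responding. ✓
Player 2 (type L), facing A: X gives 6, Y gives 5. Proposed X is best. ✓
Player 2 (type H), facing A: X gives -7, Y gives -2. Proposed Y is best. ✓

Yes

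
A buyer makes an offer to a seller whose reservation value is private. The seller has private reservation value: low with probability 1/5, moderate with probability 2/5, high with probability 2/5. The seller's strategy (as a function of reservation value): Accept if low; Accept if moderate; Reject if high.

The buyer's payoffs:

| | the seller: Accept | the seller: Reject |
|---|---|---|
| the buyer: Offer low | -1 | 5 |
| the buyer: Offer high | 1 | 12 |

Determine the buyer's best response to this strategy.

E[Offer low] = 1/5·(-1) + 2/5·(-1) + 2/5·(5) = 7/5
E[Offer high] = 1/5·(1) + 2/5·(1) + 2/5·(12) = 27/5
Best response: Offer high (27/5 is the largest).

Offer high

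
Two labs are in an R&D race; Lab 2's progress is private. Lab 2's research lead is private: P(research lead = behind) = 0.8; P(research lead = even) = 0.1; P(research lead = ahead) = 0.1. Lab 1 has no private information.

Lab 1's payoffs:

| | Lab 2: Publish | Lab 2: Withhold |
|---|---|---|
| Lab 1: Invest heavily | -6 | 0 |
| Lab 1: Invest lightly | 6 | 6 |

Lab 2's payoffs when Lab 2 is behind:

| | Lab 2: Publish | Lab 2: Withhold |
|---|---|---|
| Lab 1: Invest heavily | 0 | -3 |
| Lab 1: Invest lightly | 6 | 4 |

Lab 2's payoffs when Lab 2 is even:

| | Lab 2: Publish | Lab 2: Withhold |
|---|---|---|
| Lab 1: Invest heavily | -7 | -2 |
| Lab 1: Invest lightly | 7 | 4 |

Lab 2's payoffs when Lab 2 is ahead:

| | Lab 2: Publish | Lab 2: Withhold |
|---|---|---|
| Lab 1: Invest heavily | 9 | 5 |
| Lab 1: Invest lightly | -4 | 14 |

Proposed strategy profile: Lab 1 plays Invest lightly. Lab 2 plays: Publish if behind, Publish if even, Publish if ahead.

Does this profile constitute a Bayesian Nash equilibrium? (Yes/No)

Lab 1 plays Invest lightly: E[Invest lightly] = 0.8·(6) + 0.1·(6) + 0.1·(6) = 6; E[Invest heavily] = -6. Best-responding. ✓
Lab 2 (research lead behind), facing Invest lightly: Publish gives 6, Withhold gives 4. Proposed Publish is best. ✓
Lab 2 (research lead even), facing Invest lightly: Publish gives 7, Withhold gives 4. Proposed Publish is best. ✓
Lab 2 (research lead ahead), facing Invest lightly: Publish gives -4, Withhold gives 14. Proposed Publish is not best — profitable deviation exists. ✗

No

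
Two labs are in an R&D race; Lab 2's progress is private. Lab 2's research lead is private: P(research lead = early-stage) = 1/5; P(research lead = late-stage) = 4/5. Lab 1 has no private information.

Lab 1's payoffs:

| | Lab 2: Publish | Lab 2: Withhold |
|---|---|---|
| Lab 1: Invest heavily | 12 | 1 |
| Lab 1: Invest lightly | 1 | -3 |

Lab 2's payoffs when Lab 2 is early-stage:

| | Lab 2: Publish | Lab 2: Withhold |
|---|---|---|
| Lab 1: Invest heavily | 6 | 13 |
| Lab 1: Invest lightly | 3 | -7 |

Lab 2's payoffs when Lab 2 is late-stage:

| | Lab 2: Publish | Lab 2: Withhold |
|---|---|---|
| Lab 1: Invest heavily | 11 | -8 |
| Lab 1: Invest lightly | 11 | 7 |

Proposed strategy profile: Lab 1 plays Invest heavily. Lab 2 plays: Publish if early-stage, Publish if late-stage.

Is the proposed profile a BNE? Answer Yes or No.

Lab 1 plays Invest heavily: E[Invest heavily] = 1/5·(12) + 4/5·(12) = 12; E[Invest lightly] = 1. Best-responding. ✓
Lab 2 (research lead early-stage), facing Invest heavily: Publish gives 6, Withhold gives 13. Proposed Publish is not best — profitable deviation exists. ✗
Lab 2 (research lead late-stage), facing Invest heavily: Publish gives 11, Withhold gives -8. Proposed Publish is best. ✓

No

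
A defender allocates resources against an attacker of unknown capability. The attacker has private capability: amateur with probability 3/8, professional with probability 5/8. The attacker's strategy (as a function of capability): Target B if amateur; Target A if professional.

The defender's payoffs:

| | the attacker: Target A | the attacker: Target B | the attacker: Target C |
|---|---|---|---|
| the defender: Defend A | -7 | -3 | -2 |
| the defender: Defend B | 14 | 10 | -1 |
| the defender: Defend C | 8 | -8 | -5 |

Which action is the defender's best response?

Defend B

E[Defend A] = 3/8·(-3) + 5/8·(-7) = -11/2
E[Defend B] = 3/8·(10) + 5/8·(14) = 25/2
E[Defend C] = 3/8·(-8) + 5/8·(8) = 2
Best response: Defend B (25/2 is the largest).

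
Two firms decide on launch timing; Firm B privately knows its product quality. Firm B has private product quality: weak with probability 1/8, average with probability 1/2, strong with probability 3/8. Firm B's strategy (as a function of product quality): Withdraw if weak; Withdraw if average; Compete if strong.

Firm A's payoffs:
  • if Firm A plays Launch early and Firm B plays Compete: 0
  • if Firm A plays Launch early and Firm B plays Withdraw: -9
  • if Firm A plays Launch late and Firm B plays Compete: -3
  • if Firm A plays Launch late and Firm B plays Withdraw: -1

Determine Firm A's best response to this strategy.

Launch late

Compute Firm A's expected payoff for each action, taking the expectation over Firm B's type.
E[Launch early] = 1/8·(-9) + 1/2·(-9) + 3/8·(0) = -45/8
E[Launch late] = 1/8·(-1) + 1/2·(-1) + 3/8·(-3) = -7/4
Best response: Launch late (-7/4 is the largest).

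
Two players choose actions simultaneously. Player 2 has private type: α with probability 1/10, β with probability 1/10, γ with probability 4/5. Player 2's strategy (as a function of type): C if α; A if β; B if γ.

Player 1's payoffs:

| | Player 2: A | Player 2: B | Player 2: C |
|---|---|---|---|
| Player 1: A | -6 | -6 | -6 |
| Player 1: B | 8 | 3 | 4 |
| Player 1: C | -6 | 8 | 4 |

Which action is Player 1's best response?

E[A] = 1/10·(-6) + 1/10·(-6) + 4/5·(-6) = -6
E[B] = 1/10·(4) + 1/10·(8) + 4/5·(3) = 18/5
E[C] = 1/10·(4) + 1/10·(-6) + 4/5·(8) = 31/5
Best response: C (31/5 is the largest).

C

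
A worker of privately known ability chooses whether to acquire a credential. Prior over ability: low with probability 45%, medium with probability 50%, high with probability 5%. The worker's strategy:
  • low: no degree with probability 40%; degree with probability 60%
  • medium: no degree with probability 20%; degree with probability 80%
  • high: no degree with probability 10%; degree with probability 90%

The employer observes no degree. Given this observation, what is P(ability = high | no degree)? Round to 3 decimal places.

0.018

P(no degree) = 0.45·0.4 + 0.5·0.2 + 0.05·0.1 = 0.285
P(high | no degree) = (0.05·0.1) / 0.285 = 0.005 / 0.285 = 0.0175439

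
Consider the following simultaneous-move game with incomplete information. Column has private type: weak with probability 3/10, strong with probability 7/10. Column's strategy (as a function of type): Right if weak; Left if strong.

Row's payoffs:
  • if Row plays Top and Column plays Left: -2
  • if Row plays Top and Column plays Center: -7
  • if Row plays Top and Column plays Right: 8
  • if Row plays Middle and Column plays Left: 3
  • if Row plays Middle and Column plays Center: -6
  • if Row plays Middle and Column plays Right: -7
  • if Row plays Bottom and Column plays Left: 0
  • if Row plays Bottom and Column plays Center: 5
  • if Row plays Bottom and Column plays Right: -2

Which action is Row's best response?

Compute Row's expected payoff for each action, taking the expectation over Column's type.
E[Top] = 3/10·(8) + 7/10·(-2) = 1
E[Middle] = 3/10·(-7) + 7/10·(3) = 0
E[Bottom] = 3/10·(-2) + 7/10·(0) = -3/5
Best response: Top (1 is the largest).

Top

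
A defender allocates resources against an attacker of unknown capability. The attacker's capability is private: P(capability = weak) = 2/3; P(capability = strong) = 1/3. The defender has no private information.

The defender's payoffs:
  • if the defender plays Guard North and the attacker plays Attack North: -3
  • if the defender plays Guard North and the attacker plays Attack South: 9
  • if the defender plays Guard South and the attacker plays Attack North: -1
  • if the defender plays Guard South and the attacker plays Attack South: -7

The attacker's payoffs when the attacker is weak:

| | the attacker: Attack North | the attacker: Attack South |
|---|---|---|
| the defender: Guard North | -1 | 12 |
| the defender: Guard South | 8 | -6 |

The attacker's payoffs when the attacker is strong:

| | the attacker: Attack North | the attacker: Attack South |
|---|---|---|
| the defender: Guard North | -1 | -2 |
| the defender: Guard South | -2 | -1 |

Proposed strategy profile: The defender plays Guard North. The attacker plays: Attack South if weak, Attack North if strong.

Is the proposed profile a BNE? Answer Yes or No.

The defender plays Guard North: E[Guard North] = 2/3·(9) + 1/3·(-3) = 5; E[Guard South] = -5. Best-responding. ✓
The attacker (capability weak), facing Guard North: Attack North gives -1, Attack South gives 12. Proposed Attack South is best. ✓
The attacker (capability strong), facing Guard North: Attack North gives -1, Attack South gives -2. Proposed Attack North is best. ✓

Yes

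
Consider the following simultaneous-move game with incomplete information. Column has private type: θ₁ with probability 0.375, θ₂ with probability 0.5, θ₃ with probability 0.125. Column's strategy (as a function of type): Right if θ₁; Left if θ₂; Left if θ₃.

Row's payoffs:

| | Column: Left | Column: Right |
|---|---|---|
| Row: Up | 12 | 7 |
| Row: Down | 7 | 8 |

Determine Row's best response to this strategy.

E[Up] = 0.375·(7) + 0.5·(12) + 0.125·(12) = 10.125
E[Down] = 0.375·(8) + 0.5·(7) + 0.125·(7) = 7.375
Best response: Up (10.125 is the largest).

Up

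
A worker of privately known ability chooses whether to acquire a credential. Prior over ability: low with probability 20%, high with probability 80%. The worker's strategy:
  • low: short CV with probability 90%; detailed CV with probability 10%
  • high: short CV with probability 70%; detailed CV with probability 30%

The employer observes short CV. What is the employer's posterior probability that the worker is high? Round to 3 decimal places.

0.757

Apply Bayes' rule using the sender's strategy as the likelihood.
P(short CV) = 0.2·0.9 + 0.8·0.7 = 0.74
P(high | short CV) = (0.8·0.7) / 0.74 = 0.56 / 0.74 = 0.756757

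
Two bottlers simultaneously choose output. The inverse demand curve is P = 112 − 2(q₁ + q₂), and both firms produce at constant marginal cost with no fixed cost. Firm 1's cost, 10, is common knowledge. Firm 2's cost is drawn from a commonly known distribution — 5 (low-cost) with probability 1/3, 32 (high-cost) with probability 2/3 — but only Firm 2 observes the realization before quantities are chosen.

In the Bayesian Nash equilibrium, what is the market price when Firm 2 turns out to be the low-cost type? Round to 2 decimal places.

Each type of Firm 2 best-responds to q₁; Firm 1 best-responds to the expected q₂ over Firm 2's types.
Firm 2 with cost c maximizes (112 − 2(q₁+q₂) − c)·q₂, giving q₂(c) = (112 − c − 2q₁)/4.
E[c₂] = 1/3·5 + 2/3·32 = 23
Firm 1's FOC against E[q₂] yields q₁ = (112 − 2·10 + E[c₂])/6 = (112 − 20 + 23)/6 = 19.1667.
q₂(low-cost) = 17.1667, so P = 112 − 2·(19.1667 + 17.1667) = 39.3333.

39.33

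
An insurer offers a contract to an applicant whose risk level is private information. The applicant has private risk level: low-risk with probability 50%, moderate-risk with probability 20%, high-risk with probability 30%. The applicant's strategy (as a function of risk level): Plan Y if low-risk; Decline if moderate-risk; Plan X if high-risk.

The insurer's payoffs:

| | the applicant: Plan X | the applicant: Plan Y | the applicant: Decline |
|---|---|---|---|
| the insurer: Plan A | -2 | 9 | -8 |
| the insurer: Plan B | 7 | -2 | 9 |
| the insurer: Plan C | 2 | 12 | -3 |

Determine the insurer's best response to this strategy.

Plan C

E[Plan A] = 0.5·(9) + 0.2·(-8) + 0.3·(-2) = 2.3
E[Plan B] = 0.5·(-2) + 0.2·(9) + 0.3·(7) = 2.9
E[Plan C] = 0.5·(12) + 0.2·(-3) + 0.3·(2) = 6
Best response: Plan C (6 is the largest).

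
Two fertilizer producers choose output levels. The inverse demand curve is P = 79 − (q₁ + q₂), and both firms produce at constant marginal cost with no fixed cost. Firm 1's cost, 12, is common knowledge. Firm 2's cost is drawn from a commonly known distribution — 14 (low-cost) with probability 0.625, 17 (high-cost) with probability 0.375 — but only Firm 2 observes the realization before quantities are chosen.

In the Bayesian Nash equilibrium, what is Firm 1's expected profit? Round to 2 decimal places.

546.39

Firm 2 with cost c maximizes (79 − (q₁+q₂) − c)·q₂, giving q₂(c) = (79 − c − q₁)/2.
E[c₂] = 0.625·14 + 0.375·17 = 15.125
Firm 1's FOC against E[q₂] yields q₁ = (79 − 2·12 + E[c₂])/3 = (79 − 24 + 15.125)/3 = 23.375.
E[P] = 79 − (q₁ + E[q₂]) = 35.375; Firm 1's expected profit = (E[P] − 12)·q₁ = (35.375 − 12)·23.375 = 546.391.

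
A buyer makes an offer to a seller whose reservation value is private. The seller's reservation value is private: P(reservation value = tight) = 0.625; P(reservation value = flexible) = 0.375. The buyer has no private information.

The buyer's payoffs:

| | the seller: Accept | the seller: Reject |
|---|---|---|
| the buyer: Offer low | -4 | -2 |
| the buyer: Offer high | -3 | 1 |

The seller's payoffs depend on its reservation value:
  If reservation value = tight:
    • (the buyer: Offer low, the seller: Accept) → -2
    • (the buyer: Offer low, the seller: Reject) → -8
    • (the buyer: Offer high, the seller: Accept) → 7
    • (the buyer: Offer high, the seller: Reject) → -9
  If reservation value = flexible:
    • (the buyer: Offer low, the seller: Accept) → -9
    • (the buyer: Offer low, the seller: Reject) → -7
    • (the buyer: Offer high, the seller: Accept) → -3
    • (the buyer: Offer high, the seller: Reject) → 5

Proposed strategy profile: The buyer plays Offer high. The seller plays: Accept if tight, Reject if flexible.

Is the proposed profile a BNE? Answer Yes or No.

The buyer plays Offer high: E[Offer high] = 0.625·(-3) + 0.375·(1) = -1.5; E[Offer low] = -3.25. Best-responding. ✓
The seller (reservation value tight), facing Offer high: Accept gives 7, Reject gives -9. Proposed Accept is best. ✓
The seller (reservation value flexible), facing Offer high: Accept gives -3, Reject gives 5. Proposed Reject is best. ✓

Yes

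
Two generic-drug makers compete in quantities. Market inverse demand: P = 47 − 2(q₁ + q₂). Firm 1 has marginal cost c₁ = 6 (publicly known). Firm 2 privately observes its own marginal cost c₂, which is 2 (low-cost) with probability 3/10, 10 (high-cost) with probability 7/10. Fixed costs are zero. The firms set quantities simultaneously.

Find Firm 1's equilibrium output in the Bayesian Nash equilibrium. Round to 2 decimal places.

Firm 2 with cost c maximizes (47 − 2(q₁+q₂) − c)·q₂, giving q₂(c) = (47 − c − 2q₁)/4.
E[c₂] = 3/10·2 + 7/10·10 = 7.6
Firm 1's FOC against E[q₂] yields q₁ = (47 − 2·6 + E[c₂])/6 = (47 − 12 + 7.6)/6 = 7.1.

7.10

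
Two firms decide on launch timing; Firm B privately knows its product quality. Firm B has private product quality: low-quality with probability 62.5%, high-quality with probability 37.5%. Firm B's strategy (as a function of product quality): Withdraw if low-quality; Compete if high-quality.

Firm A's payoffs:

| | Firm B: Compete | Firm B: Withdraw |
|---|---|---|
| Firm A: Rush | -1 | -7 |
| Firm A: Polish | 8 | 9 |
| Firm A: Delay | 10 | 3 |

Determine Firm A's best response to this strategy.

E[Rush] = 0.625·(-7) + 0.375·(-1) = -4.75
E[Polish] = 0.625·(9) + 0.375·(8) = 8.625
E[Delay] = 0.625·(3) + 0.375·(10) = 5.625
Best response: Polish (8.625 is the largest).

Polish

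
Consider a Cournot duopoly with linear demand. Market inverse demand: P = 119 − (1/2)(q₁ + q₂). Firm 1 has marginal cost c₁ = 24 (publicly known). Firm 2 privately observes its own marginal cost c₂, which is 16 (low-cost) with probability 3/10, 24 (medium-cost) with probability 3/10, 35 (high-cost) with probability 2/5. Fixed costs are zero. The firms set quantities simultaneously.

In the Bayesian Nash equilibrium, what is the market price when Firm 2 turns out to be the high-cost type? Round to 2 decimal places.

60.83

Type-c best response for Firm 2: q₂(c) = (119 − c) − q₁/2.
Firm 1 maximizes expected profit; its first-order condition is 119 − q₁ − (1/2)E[q₂] − 24 = 0.
Substituting E[q₂] and solving: E[c₂] = 26, so q₁ = (119 − 2·24 + 26)/(3/2) = 64.6667.
q₂(high-cost) = 51.6667, so P = 119 − (1/2)·(64.6667 + 51.6667) = 60.8333.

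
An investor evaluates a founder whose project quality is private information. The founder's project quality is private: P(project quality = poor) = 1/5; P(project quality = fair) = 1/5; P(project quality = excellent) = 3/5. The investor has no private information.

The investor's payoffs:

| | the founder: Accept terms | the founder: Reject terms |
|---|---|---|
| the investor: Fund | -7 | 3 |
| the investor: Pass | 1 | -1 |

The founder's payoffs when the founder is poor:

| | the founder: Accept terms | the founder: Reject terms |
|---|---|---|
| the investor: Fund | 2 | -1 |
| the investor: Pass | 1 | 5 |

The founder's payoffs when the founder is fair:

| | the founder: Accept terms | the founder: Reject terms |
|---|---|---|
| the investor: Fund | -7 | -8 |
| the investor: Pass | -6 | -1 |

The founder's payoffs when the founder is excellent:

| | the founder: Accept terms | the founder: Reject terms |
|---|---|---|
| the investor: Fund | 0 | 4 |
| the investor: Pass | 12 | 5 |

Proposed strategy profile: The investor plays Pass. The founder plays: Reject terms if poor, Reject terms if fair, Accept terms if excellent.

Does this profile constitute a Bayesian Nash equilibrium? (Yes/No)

Yes

The investor plays Pass: E[Pass] = 1/5·(-1) + 1/5·(-1) + 3/5·(1) = 1/5; E[Fund] = -3. Best-responding. ✓
The founder (project quality poor), facing Pass: Accept terms gives 1, Reject terms gives 5. Proposed Reject terms is best. ✓
The founder (project quality fair), facing Pass: Accept terms gives -6, Reject terms gives -1. Proposed Reject terms is best. ✓
The founder (project quality excellent), facing Pass: Accept terms gives 12, Reject terms gives 5. Proposed Accept terms is best. ✓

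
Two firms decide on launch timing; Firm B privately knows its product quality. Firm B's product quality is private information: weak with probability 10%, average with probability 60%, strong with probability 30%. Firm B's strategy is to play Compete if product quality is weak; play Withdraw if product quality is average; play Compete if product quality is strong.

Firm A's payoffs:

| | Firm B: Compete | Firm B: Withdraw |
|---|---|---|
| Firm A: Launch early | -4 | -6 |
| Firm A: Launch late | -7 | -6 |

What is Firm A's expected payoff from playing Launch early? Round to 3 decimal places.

E[Launch early] = 0.1·(-4) + 0.6·(-6) + 0.3·(-4) = (-0.4) + (-3.6) + (-1.2) = -5.2

-5.200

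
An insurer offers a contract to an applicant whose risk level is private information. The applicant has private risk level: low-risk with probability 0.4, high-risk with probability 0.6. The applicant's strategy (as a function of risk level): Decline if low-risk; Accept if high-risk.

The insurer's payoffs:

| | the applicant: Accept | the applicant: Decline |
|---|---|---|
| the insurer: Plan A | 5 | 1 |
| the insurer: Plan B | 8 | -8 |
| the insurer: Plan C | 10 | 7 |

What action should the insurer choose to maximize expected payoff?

Plan C

Compute the insurer's expected payoff for each action, taking the expectation over the applicant's type.
E[Plan A] = 0.4·(1) + 0.6·(5) = 3.4
E[Plan B] = 0.4·(-8) + 0.6·(8) = 1.6
E[Plan C] = 0.4·(7) + 0.6·(10) = 8.8
Best response: Plan C (8.8 is the largest).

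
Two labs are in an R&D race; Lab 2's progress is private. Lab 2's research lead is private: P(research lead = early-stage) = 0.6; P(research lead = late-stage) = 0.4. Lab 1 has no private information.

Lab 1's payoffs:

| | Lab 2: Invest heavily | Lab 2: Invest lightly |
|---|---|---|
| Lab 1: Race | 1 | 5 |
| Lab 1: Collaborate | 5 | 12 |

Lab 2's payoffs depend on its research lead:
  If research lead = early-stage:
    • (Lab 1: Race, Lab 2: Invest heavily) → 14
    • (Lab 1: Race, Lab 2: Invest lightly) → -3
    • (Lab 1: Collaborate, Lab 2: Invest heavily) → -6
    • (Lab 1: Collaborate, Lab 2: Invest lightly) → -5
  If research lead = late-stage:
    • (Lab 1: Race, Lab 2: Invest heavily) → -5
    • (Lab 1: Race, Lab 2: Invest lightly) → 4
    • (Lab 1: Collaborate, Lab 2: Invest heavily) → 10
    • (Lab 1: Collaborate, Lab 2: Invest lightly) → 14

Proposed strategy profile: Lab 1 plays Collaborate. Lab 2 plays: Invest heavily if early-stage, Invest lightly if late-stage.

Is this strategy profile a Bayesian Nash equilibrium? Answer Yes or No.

Lab 1 plays Collaborate: E[Collaborate] = 0.6·(5) + 0.4·(12) = 7.8; E[Race] = 2.6. Best-responding. ✓
Lab 2 (research lead early-stage), facing Collaborate: Invest heavily gives -6, Invest lightly gives -5. Proposed Invest heavily is not best — profitable deviation exists. ✗
Lab 2 (research lead late-stage), facing Collaborate: Invest heavily gives 10, Invest lightly gives 14. Proposed Invest lightly is best. ✓

No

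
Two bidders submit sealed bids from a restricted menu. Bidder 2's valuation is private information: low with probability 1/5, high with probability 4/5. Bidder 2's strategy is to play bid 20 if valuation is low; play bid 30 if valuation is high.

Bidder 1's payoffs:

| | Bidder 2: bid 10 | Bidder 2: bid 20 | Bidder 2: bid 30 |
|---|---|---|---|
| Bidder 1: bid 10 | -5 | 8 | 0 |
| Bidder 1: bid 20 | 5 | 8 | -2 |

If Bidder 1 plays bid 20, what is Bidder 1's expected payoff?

0

E[bid 20] = 1/5·8 + 4/5·(-2) = 8/5 + (-8/5) = 0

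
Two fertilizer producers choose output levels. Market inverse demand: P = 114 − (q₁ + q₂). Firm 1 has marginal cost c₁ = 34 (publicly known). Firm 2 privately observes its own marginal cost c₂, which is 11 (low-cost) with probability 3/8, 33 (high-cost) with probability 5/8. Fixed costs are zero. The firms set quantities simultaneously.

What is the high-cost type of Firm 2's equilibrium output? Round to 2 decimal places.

28.71

Type-c best response for Firm 2: q₂(c) = (114 − c)/2 − q₁/2.
Firm 1 maximizes expected profit; its first-order condition is 114 − 2q₁ − E[q₂] − 34 = 0.
Substituting E[q₂] and solving: E[c₂] = 24.75, so q₁ = (114 − 2·34 + 24.75)/3 = 23.5833.
q₂(high-cost) = (114 − 33 − 23.5833)/2 = 28.7083.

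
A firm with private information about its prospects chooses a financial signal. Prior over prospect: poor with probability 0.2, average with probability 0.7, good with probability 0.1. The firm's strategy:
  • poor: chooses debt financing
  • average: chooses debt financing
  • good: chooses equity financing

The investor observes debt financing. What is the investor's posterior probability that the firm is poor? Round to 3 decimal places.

Apply Bayes' rule using the sender's strategy as the likelihood.
P(debt financing) = 0.2·1 + 0.7·1 + 0.1·0 = 0.9
P(poor | debt financing) = (0.2·1) / 0.9 = 0.2 / 0.9 = 0.222222

0.222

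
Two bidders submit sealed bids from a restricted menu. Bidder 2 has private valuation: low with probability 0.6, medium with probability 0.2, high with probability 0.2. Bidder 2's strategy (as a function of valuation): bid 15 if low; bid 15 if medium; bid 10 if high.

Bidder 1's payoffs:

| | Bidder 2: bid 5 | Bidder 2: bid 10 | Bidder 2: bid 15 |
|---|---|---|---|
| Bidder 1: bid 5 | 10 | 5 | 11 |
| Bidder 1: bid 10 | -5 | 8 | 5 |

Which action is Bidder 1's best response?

E[bid 5] = 0.6·(11) + 0.2·(11) + 0.2·(5) = 9.8
E[bid 10] = 0.6·(5) + 0.2·(5) + 0.2·(8) = 5.6
Best response: bid 5 (9.8 is the largest).

bid 5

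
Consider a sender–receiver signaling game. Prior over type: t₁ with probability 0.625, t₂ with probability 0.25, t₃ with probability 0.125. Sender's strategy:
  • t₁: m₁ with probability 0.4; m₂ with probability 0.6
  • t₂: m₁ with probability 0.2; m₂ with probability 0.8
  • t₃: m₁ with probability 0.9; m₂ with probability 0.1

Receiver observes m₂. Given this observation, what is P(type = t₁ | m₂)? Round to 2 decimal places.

0.64

P(m₂) = 0.625·0.6 + 0.25·0.8 + 0.125·0.1 = 0.5875
P(t₁ | m₂) = (0.625·0.6) / 0.5875 = 0.375 / 0.5875 = 0.638298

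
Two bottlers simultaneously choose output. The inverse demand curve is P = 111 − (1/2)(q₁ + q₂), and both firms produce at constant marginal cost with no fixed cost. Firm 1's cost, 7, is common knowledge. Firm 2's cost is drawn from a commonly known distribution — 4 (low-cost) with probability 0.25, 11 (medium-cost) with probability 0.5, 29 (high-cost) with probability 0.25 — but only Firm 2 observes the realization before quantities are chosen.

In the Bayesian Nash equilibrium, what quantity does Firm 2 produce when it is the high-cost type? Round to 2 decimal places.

Each type of Firm 2 best-responds to q₁; Firm 1 best-responds to the expected q₂ over Firm 2's types.
Firm 2 with cost c maximizes (111 − (1/2)(q₁+q₂) − c)·q₂, giving q₂(c) = (111 − c − (1/2)q₁).
E[c₂] = 0.25·4 + 0.5·11 + 0.25·29 = 13.75
Firm 1's FOC against E[q₂] yields q₁ = (111 − 2·7 + E[c₂])/(3/2) = (111 − 14 + 13.75)/(3/2) = 73.8333.
q₂(high-cost) = (111 − 29 − (1/2)·73.8333) = 45.0833.

45.08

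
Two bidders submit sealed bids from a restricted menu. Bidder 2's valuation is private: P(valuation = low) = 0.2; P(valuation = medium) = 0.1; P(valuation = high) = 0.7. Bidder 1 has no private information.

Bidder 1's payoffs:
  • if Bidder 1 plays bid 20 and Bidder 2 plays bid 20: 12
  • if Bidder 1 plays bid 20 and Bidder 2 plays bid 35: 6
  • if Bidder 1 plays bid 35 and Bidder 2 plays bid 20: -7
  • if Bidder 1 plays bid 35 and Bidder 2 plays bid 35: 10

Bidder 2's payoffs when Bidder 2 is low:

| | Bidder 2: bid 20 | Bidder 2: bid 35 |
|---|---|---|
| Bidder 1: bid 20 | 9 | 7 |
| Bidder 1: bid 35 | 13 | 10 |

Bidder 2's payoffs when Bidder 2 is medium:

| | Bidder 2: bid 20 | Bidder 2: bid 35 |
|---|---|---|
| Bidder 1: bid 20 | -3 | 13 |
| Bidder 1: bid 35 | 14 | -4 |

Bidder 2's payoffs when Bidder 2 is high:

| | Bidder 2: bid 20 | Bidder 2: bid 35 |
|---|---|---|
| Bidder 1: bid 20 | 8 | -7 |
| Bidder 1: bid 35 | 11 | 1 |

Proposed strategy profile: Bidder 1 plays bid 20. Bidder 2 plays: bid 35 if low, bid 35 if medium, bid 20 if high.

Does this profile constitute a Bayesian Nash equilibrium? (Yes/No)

Bidder 1 plays bid 20: E[bid 20] = 0.2·(6) + 0.1·(6) + 0.7·(12) = 10.2; E[bid 35] = -1.9. Best-responding. ✓
Bidder 2 (valuation low), facing bid 20: bid 20 gives 9, bid 35 gives 7. Proposed bid 35 is not best — profitable deviation exists. ✗
Bidder 2 (valuation medium), facing bid 20: bid 20 gives -3, bid 35 gives 13. Proposed bid 35 is best. ✓
Bidder 2 (valuation high), facing bid 20: bid 20 gives 8, bid 35 gives -7. Proposed bid 20 is best. ✓

No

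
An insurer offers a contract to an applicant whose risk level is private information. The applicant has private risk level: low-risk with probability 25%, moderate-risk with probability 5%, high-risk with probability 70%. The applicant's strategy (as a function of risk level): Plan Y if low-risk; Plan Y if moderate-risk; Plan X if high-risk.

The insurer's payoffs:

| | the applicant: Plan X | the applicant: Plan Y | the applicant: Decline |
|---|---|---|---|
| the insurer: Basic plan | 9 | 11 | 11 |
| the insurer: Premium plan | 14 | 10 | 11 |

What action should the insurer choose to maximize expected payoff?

Compute the insurer's expected payoff for each action, taking the expectation over the applicant's type.
E[Basic plan] = 0.25·(11) + 0.05·(11) + 0.7·(9) = 9.6
E[Premium plan] = 0.25·(10) + 0.05·(10) + 0.7·(14) = 12.8
Best response: Premium plan (12.8 is the largest).

Premium plan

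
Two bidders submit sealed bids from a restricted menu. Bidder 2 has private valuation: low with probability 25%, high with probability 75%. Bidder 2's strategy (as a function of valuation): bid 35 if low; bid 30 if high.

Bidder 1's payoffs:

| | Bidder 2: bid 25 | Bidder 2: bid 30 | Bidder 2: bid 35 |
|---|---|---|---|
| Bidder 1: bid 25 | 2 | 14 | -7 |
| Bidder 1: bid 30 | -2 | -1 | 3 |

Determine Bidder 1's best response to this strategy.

bid 25

Compute Bidder 1's expected payoff for each action, taking the expectation over Bidder 2's type.
E[bid 25] = 0.25·(-7) + 0.75·(14) = 8.75
E[bid 30] = 0.25·(3) + 0.75·(-1) = 0
Best response: bid 25 (8.75 is the largest).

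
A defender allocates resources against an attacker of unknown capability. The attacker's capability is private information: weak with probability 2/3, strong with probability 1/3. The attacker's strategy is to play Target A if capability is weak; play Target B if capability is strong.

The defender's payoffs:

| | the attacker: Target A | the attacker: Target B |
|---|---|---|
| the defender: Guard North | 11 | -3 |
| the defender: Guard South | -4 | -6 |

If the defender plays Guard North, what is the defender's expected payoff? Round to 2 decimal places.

E[Guard North] = 2/3·11 + 1/3·(-3) = 22/3 + (-1) = 19/3

6.33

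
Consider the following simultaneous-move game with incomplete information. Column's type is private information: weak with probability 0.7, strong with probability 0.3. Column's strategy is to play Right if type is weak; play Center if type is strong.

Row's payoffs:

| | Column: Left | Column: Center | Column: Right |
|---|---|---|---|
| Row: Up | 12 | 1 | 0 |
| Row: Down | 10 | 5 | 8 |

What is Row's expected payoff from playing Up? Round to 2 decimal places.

0.30

E[Up] = 0.7·0 + 0.3·1 = 0 + 0.3 = 0.3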